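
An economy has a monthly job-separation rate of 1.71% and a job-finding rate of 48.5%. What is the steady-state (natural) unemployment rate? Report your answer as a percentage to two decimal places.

At steady state the flows balance: s·E = f·U, so U/(E+U) = s/(s+f).
u* = 1.71 / (1.71 + 48.5) = 1.71 / 50.21 = 3.41%.

Steady-state unemployment rate ≈ 3.41%.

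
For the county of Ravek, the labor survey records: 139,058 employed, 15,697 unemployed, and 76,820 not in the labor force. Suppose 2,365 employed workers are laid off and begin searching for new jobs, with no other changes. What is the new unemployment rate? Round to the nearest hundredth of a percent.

New unemployment rate ≈ 11.67%.

Initially, labor force = 139,058 + 15,697 = 154,755, so u = 15,697/154,755 = 10.14%.
After the change, employed falls and unemployed rises by 2,365; labor force unchanged → E = 136,693, U = 18,062, labor force = 154,755.
New unemployment rate = 18,062 / 154,755 = 11.67%.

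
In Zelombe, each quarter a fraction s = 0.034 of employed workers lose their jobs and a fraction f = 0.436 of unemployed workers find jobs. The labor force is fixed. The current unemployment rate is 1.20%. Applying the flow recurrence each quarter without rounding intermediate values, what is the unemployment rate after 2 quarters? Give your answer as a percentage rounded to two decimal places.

With a fixed labor force, u_{t+1} = u_t + s·(1−u_t) − f·u_t = u_t·(1−s−f) + s.
Here 1−s−f = 0.530 and s = 0.034.
u_1 = 0.012000 × 0.530 + 0.034 = 0.040360.
u_2 = 0.040360 × 0.530 + 0.034 = 0.055391.

Unemployment rate after two quarters ≈ 5.54%.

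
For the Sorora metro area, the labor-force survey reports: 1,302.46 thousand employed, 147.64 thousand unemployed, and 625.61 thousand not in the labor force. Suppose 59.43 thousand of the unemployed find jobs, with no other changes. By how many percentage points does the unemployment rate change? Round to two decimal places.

The unemployment rate changes by −4.10 percentage points.

Initially, labor force = 1,302.46 + 147.64 = 1,450.10 thousand, so u = 147.64/1,450.10 = 10.18%.
After the change, unemployed falls and employed rises by 59.43; labor force unchanged → E = 1,361.89, U = 88.21, labor force = 1,450.10 thousand.
New unemployment rate = 88.21 / 1,450.10 = 6.08%.
Change = 6.08% − 10.18% = −4.10 percentage points.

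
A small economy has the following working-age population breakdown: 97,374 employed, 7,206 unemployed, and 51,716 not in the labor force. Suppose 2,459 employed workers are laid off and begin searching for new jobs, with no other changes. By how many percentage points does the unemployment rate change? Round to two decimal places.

The unemployment rate changes by +2.35 percentage points.

Initially, labor force = 97,374 + 7,206 = 104,580, so u = 7,206/104,580 = 6.89%.
After the change, employed falls and unemployed rises by 2,459; labor force unchanged → E = 94,915, U = 9,665, labor force = 104,580.
New unemployment rate = 9,665 / 104,580 = 9.24%.
Change = 9.24% − 6.89% = +2.35 percentage points.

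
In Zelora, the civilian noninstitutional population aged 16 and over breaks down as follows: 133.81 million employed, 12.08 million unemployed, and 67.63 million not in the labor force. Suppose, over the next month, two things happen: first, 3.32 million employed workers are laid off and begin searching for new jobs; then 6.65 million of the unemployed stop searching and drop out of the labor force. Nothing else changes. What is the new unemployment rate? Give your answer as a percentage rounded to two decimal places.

New unemployment rate ≈ 6.28%.

Initially, labor force = 133.81 + 12.08 = 145.89 million, so u = 12.08/145.89 = 8.28%.
After the first change, employed falls and unemployed rises by 3.32; labor force unchanged → E = 130.49, U = 15.40, labor force = 145.89 million.
After the second change, unemployed and labor force both fall by 6.65 → E = 130.49, U = 8.75, labor force = 139.24 million.
New unemployment rate = 8.75 / 139.24 = 6.28%.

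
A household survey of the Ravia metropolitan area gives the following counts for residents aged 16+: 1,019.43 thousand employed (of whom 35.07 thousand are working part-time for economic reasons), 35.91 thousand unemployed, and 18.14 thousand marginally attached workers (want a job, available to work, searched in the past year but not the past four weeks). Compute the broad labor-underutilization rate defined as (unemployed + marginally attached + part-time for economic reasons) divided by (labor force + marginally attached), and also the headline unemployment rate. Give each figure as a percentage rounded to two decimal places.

Labor force = 1,019.43 + 35.91 = 1,055.34 thousand.
Numerator = 35.91 + 18.14 + 35.07 = 89.12 thousand.
Denominator = 1,055.34 + 18.14 = 1,073.48 thousand.
Broad rate = 89.12 / 1,073.48 = 8.30%.
Headline unemployment rate = 35.91 / 1,055.34 = 3.40%.

Broad underutilization rate ≈ 8.30%; headline unemployment rate ≈ 3.40%.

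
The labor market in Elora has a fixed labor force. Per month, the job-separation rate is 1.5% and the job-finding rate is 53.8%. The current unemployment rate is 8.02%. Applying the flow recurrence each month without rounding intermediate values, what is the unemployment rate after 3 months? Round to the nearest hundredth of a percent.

With a fixed labor force, u_{t+1} = u_t + s·(1−u_t) − f·u_t = u_t·(1−s−f) + s.
Here 1−s−f = 0.447 and s = 0.015.
u_1 = 0.080200 × 0.447 + 0.015 = 0.050849.
u_2 = 0.050849 × 0.447 + 0.015 = 0.037730.
u_3 = 0.037730 × 0.447 + 0.015 = 0.031865.

Unemployment rate after three months ≈ 3.19%.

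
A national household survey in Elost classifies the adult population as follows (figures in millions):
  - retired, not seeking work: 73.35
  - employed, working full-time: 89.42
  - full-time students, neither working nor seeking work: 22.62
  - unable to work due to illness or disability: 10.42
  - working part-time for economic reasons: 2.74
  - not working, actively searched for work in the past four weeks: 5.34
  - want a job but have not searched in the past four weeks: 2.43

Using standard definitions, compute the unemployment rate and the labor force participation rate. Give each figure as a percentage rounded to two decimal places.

Unemployment rate ≈ 5.48%; labor force participation rate ≈ 47.26%.

Employed = 89.42 + 2.74 = 92.16 million (anyone who worked, including part-time for economic reasons, counts as employed).
Unemployed = 5.34 million.
Labor force = 92.16 + 5.34 = 97.50 million.
Not in labor force = 73.35 + 22.62 + 10.42 + 2.43 = 108.82 million (those not working and not actively searching are outside the labor force — including those who want a job but have given up searching).
Civilian working-age population = 97.50 + 108.82 = 206.32 million.
Unemployment rate = 5.34 / 97.50 = 5.48%.
Labor force participation rate = 97.50 / 206.32 = 47.26%.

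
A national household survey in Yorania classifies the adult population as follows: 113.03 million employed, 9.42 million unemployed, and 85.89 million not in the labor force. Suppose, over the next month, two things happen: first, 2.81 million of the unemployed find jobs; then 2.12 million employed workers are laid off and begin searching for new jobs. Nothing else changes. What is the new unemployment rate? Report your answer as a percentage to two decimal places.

New unemployment rate ≈ 7.13%.

Initially, labor force = 113.03 + 9.42 = 122.45 million, so u = 9.42/122.45 = 7.69%.
After the first change, unemployed falls and employed rises by 2.81; labor force unchanged → E = 115.84, U = 6.61, labor force = 122.45 million.
After the second change, employed falls and unemployed rises by 2.12; labor force unchanged → E = 113.72, U = 8.73, labor force = 122.45 million.
New unemployment rate = 8.73 / 122.45 = 7.13%.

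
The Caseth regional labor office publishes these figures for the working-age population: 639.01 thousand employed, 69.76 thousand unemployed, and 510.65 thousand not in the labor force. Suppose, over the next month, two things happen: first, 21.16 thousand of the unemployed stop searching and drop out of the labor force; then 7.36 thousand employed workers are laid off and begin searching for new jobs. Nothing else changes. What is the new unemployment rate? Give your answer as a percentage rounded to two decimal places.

Initially, labor force = 639.01 + 69.76 = 708.77 thousand, so u = 69.76/708.77 = 9.84%.
After the first change, unemployed and labor force both fall by 21.16 → E = 639.01, U = 48.60, labor force = 687.61 thousand.
After the second change, employed falls and unemployed rises by 7.36; labor force unchanged → E = 631.65, U = 55.96, labor force = 687.61 thousand.
New unemployment rate = 55.96 / 687.61 = 8.14%.

New unemployment rate ≈ 8.14%.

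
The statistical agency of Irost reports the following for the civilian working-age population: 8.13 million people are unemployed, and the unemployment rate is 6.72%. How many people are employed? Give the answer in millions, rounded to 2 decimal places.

Labor force = U / u = 8.13 / 0.0672 ≈ 120.98 million.
Employed = labor force − unemployed = 120.98 − 8.13 = 112.85 million.

About 112.85 million are employed.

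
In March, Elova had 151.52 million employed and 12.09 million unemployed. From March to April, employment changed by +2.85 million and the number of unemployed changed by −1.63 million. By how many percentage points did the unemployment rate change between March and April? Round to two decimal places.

March: labor force = 151.52 + 12.09 = 163.61; u = 12.09/163.61 = 7.39%.
April: labor force = 154.37 + 10.46 = 164.83; u = 10.46/164.83 = 6.35%.
Change = 6.35% − 7.39% = −1.04 pp.

The unemployment rate changed by −1.04 percentage points.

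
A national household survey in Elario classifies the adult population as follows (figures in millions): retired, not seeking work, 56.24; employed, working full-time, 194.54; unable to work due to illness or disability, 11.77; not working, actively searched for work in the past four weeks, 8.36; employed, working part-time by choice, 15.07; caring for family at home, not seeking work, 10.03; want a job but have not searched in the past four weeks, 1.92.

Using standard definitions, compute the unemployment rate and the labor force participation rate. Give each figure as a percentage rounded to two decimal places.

Employed = 194.54 + 15.07 = 209.61 million.
Unemployed = 8.36 million.
Labor force = 209.61 + 8.36 = 217.97 million.
Not in labor force = 56.24 + 11.77 + 10.03 + 1.92 = 79.96 million (those not working and not actively searching are outside the labor force — including those who want a job but have given up searching).
Civilian working-age population = 217.97 + 79.96 = 297.93 million.
Unemployment rate = 8.36 / 217.97 = 3.84%.
Labor force participation rate = 217.97 / 297.93 = 73.16%.

Unemployment rate ≈ 3.84%; labor force participation rate ≈ 73.16%.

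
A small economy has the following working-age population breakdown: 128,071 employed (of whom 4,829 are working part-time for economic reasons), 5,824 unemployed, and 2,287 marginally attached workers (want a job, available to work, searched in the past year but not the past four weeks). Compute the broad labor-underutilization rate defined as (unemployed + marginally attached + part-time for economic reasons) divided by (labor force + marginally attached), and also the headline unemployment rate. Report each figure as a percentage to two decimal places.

Broad underutilization rate ≈ 9.50%; headline unemployment rate ≈ 4.35%.

Labor force = 128,071 + 5,824 = 133,895.
Numerator = 5,824 + 2,287 + 4,829 = 12,940.
Denominator = 133,895 + 2,287 = 136,182.
Broad rate = 12,940 / 136,182 = 9.50%.
Headline unemployment rate = 5,824 / 133,895 = 4.35%.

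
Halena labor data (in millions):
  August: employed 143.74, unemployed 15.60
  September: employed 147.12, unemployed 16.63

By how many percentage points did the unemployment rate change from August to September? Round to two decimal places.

August: labor force = 143.74 + 15.60 = 159.34; u = 15.60/159.34 = 9.79%.
September: labor force = 147.12 + 16.63 = 163.75; u = 16.63/163.75 = 10.16%.
Change = 10.16% − 9.79% = +0.37 pp.

The unemployment rate changed by +0.37 percentage points.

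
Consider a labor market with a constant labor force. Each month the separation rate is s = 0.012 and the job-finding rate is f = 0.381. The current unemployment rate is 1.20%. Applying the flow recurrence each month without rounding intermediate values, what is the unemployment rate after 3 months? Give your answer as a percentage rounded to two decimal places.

Unemployment rate after three months ≈ 2.64%.

With a fixed labor force, u_{t+1} = u_t + s·(1−u_t) − f·u_t = u_t·(1−s−f) + s.
Here 1−s−f = 0.607 and s = 0.012.
u_1 = 0.012000 × 0.607 + 0.012 = 0.019284.
u_2 = 0.019284 × 0.607 + 0.012 = 0.023705.
u_3 = 0.023705 × 0.607 + 0.012 = 0.026389.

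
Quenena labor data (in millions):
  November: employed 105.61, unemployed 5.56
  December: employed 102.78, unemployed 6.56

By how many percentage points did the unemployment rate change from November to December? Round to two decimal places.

November: labor force = 105.61 + 5.56 = 111.17; u = 5.56/111.17 = 5.00%.
December: labor force = 102.78 + 6.56 = 109.34; u = 6.56/109.34 = 6.00%.
Change = 6.00% − 5.00% = +1.00 pp.

The unemployment rate changed by +1.00 percentage points.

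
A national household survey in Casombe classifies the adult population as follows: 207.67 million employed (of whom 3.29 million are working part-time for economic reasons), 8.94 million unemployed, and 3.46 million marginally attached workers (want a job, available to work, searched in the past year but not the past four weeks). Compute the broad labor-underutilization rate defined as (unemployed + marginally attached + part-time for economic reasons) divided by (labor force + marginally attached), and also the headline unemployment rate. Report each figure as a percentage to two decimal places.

Labor force = 207.67 + 8.94 = 216.61 million.
Numerator = 8.94 + 3.46 + 3.29 = 15.69 million.
Denominator = 216.61 + 3.46 = 220.07 million.
Broad rate = 15.69 / 220.07 = 7.13%.
Headline unemployment rate = 8.94 / 216.61 = 4.13%.

Broad underutilization rate ≈ 7.13%; headline unemployment rate ≈ 4.13%.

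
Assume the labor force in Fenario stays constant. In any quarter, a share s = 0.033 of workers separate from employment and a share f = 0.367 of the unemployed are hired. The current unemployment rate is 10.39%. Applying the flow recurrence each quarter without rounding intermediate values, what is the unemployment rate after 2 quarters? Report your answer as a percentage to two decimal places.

Unemployment rate after two quarters ≈ 9.02%.

With a fixed labor force, u_{t+1} = u_t + s·(1−u_t) − f·u_t = u_t·(1−s−f) + s.
Here 1−s−f = 0.600 and s = 0.033.
u_1 = 0.103900 × 0.600 + 0.033 = 0.095340.
u_2 = 0.095340 × 0.600 + 0.033 = 0.090204.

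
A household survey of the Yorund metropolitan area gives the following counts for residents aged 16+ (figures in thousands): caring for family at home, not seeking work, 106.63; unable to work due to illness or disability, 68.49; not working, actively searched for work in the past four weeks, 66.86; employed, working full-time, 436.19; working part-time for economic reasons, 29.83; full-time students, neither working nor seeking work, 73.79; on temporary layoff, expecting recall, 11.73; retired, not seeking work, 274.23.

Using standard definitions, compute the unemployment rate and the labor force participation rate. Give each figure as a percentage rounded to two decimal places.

Unemployment rate ≈ 14.43%; labor force participation rate ≈ 51.01%.

Employed = 436.19 + 29.83 = 466.02 thousand (anyone who worked, including part-time for economic reasons, counts as employed).
Unemployed = 66.86 + 11.73 = 78.59 thousand (jobless and actively searching, or on temporary layoff).
Labor force = 466.02 + 78.59 = 544.61 thousand.
Not in labor force = 106.63 + 68.49 + 73.79 + 274.23 = 523.14 thousand (those not working and not actively searching are outside the labor force).
Civilian working-age population = 544.61 + 523.14 = 1,067.75 thousand.
Unemployment rate = 78.59 / 544.61 = 14.43%.
Labor force participation rate = 544.61 / 1,067.75 = 51.01%.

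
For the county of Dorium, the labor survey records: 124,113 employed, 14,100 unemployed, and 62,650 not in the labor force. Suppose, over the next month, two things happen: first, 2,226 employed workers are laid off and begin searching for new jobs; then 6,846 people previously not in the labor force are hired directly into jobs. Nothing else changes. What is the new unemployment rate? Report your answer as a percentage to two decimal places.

New unemployment rate ≈ 11.25%.

Initially, labor force = 124,113 + 14,100 = 138,213, so u = 14,100/138,213 = 10.20%.
After the first change, employed falls and unemployed rises by 2,226; labor force unchanged → E = 121,887, U = 16,326, labor force = 138,213.
After the second change, employed and labor force both rise by 6,846; unemployed unchanged → E = 128,733, U = 16,326, labor force = 145,059.
New unemployment rate = 16,326 / 145,059 = 11.25%.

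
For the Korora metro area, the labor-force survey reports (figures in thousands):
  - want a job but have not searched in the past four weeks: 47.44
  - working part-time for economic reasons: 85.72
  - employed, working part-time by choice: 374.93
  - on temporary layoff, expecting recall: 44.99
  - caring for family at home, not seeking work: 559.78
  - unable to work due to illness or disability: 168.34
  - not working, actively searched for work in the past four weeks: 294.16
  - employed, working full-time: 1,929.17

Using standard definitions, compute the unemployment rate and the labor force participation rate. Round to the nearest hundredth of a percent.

Unemployment rate ≈ 12.43%; labor force participation rate ≈ 77.87%.

Employed = 85.72 + 374.93 + 1,929.17 = 2,389.82 thousand (anyone who worked, including part-time for economic reasons, counts as employed).
Unemployed = 44.99 + 294.16 = 339.15 thousand (jobless and actively searching, or on temporary layoff).
Labor force = 2,389.82 + 339.15 = 2,728.97 thousand.
Not in labor force = 47.44 + 559.78 + 168.34 = 775.56 thousand (those not working and not actively searching are outside the labor force — including those who want a job but have given up searching).
Civilian working-age population = 2,728.97 + 775.56 = 3,504.53 thousand.
Unemployment rate = 339.15 / 2,728.97 = 12.43%.
Labor force participation rate = 2,728.97 / 3,504.53 = 77.87%.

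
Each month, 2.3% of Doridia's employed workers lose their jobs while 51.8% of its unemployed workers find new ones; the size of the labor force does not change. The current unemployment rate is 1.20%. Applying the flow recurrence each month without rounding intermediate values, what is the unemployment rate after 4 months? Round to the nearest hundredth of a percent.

With a fixed labor force, u_{t+1} = u_t + s·(1−u_t) − f·u_t = u_t·(1−s−f) + s.
Here 1−s−f = 0.459 and s = 0.023.
u_1 = 0.012000 × 0.459 + 0.023 = 0.028508.
u_2 = 0.028508 × 0.459 + 0.023 = 0.036085.
u_3 = 0.036085 × 0.459 + 0.023 = 0.039563.
u_4 = 0.039563 × 0.459 + 0.023 = 0.041159.

Unemployment rate after four months ≈ 4.12%.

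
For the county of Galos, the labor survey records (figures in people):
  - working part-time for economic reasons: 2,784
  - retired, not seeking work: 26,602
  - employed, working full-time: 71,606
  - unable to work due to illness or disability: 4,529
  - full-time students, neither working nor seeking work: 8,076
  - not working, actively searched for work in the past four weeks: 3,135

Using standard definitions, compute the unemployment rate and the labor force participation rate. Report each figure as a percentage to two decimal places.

Unemployment rate ≈ 4.04%; labor force participation rate ≈ 66.41%.

Employed = 2,784 + 71,606 = 74,390 (anyone who worked, including part-time for economic reasons, counts as employed).
Unemployed = 3,135.
Labor force = 74,390 + 3,135 = 77,525.
Not in labor force = 26,602 + 4,529 + 8,076 = 39,207 (those not working and not actively searching are outside the labor force).
Civilian working-age population = 77,525 + 39,207 = 116,732.
Unemployment rate = 3,135 / 77,525 = 4.04%.
Labor force participation rate = 77,525 / 116,732 = 66.41%.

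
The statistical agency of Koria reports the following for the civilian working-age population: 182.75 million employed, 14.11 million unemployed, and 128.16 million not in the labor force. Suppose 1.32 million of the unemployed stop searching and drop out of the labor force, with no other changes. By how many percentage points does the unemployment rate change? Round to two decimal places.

The unemployment rate changes by −0.63 percentage points.

Initially, labor force = 182.75 + 14.11 = 196.86 million, so u = 14.11/196.86 = 7.17%.
After the change, unemployed and labor force both fall by 1.32 → E = 182.75, U = 12.79, labor force = 195.54 million.
New unemployment rate = 12.79 / 195.54 = 6.54%.
Change = 6.54% − 7.17% = −0.63 percentage points.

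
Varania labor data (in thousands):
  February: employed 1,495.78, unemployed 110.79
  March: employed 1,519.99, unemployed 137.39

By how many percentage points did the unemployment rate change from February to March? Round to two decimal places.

The unemployment rate changed by +1.39 percentage points.

February: labor force = 1,495.78 + 110.79 = 1,606.57; u = 110.79/1,606.57 = 6.90%.
March: labor force = 1,519.99 + 137.39 = 1,657.38; u = 137.39/1,657.38 = 8.29%.
Change = 8.29% − 6.90% = +1.39 pp.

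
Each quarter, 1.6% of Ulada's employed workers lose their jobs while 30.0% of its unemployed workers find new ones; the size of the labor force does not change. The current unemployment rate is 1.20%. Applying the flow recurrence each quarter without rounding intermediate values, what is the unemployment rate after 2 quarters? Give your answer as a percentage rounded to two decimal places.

With a fixed labor force, u_{t+1} = u_t + s·(1−u_t) − f·u_t = u_t·(1−s−f) + s.
Here 1−s−f = 0.684 and s = 0.016.
u_1 = 0.012000 × 0.684 + 0.016 = 0.024208.
u_2 = 0.024208 × 0.684 + 0.016 = 0.032558.

Unemployment rate after two quarters ≈ 3.26%.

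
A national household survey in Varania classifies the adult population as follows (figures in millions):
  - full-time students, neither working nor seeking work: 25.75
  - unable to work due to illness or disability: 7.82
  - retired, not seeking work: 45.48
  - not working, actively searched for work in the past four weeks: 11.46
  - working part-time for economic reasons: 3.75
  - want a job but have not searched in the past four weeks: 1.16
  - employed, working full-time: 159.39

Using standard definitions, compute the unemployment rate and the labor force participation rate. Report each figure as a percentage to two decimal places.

Unemployment rate ≈ 6.56%; labor force participation rate ≈ 68.52%.

Employed = 3.75 + 159.39 = 163.14 million (anyone who worked, including part-time for economic reasons, counts as employed).
Unemployed = 11.46 million.
Labor force = 163.14 + 11.46 = 174.60 million.
Not in labor force = 25.75 + 7.82 + 45.48 + 1.16 = 80.21 million (those not working and not actively searching are outside the labor force — including those who want a job but have given up searching).
Civilian working-age population = 174.60 + 80.21 = 254.81 million.
Unemployment rate = 11.46 / 174.60 = 6.56%.
Labor force participation rate = 174.60 / 254.81 = 68.52%.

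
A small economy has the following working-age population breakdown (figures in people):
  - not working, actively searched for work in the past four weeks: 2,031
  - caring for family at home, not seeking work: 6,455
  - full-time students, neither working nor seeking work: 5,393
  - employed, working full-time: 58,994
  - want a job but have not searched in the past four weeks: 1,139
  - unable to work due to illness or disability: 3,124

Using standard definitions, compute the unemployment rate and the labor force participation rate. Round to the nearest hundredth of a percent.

Employed = 58,994.
Unemployed = 2,031.
Labor force = 58,994 + 2,031 = 61,025.
Not in labor force = 6,455 + 5,393 + 1,139 + 3,124 = 16,111 (those not working and not actively searching are outside the labor force — including those who want a job but have given up searching).
Civilian working-age population = 61,025 + 16,111 = 77,136.
Unemployment rate = 2,031 / 61,025 = 3.33%.
Labor force participation rate = 61,025 / 77,136 = 79.11%.

Unemployment rate ≈ 3.33%; labor force participation rate ≈ 79.11%.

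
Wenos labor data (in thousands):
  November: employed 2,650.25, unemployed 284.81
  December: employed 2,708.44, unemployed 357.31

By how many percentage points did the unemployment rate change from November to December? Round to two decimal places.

The unemployment rate changed by +1.95 percentage points.

November: labor force = 2,650.25 + 284.81 = 2,935.06; u = 284.81/2,935.06 = 9.70%.
December: labor force = 2,708.44 + 357.31 = 3,065.75; u = 357.31/3,065.75 = 11.65%.
Change = 11.65% − 9.70% = +1.95 pp.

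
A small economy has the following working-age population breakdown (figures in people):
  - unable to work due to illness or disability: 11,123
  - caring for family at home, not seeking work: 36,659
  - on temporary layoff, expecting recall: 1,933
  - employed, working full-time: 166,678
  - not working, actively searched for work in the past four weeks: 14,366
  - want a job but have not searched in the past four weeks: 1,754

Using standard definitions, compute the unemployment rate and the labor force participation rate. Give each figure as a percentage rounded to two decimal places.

Employed = 166,678.
Unemployed = 1,933 + 14,366 = 16,299 (jobless and actively searching, or on temporary layoff).
Labor force = 166,678 + 16,299 = 182,977.
Not in labor force = 11,123 + 36,659 + 1,754 = 49,536 (those not working and not actively searching are outside the labor force — including those who want a job but have given up searching).
Civilian working-age population = 182,977 + 49,536 = 232,513.
Unemployment rate = 16,299 / 182,977 = 8.91%.
Labor force participation rate = 182,977 / 232,513 = 78.70%.

Unemployment rate ≈ 8.91%; labor force participation rate ≈ 78.70%.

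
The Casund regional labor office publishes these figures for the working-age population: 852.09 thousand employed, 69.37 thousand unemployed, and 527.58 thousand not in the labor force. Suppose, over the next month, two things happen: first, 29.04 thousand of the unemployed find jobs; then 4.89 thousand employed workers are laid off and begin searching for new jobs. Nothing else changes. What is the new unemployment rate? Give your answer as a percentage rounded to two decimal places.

Initially, labor force = 852.09 + 69.37 = 921.46 thousand, so u = 69.37/921.46 = 7.53%.
After the first change, unemployed falls and employed rises by 29.04; labor force unchanged → E = 881.13, U = 40.33, labor force = 921.46 thousand.
After the second change, employed falls and unemployed rises by 4.89; labor force unchanged → E = 876.24, U = 45.22, labor force = 921.46 thousand.
New unemployment rate = 45.22 / 921.46 = 4.91%.

New unemployment rate ≈ 4.91%.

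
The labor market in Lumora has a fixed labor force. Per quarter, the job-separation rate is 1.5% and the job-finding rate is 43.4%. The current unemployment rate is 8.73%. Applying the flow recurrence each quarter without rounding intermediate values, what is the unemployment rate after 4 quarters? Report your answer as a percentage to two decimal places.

Unemployment rate after four quarters ≈ 3.84%.

With a fixed labor force, u_{t+1} = u_t + s·(1−u_t) − f·u_t = u_t·(1−s−f) + s.
Here 1−s−f = 0.551 and s = 0.015.
u_1 = 0.087300 × 0.551 + 0.015 = 0.063102.
u_2 = 0.063102 × 0.551 + 0.015 = 0.049769.
u_3 = 0.049769 × 0.551 + 0.015 = 0.042423.
u_4 = 0.042423 × 0.551 + 0.015 = 0.038375.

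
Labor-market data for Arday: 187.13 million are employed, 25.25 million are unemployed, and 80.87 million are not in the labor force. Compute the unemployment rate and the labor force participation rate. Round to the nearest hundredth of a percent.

Unemployment rate ≈ 11.89%; labor force participation rate ≈ 72.42%.

Labor force = employed + unemployed = 187.13 + 25.25 = 212.38 million.
Working-age population = 212.38 + 80.87 = 293.25 million.
Unemployment rate = 25.25 / 212.38 = 11.89%.
Labor force participation rate = 212.38 / 293.25 = 72.42%.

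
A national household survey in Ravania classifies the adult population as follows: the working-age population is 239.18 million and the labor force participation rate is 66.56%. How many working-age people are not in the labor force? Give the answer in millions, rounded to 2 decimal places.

Share not in the labor force = 1 − 0.6656 = 0.3344.
Not in labor force = 0.3344 × 239.18 ≈ 79.98 million.

About 79.98 million are not in the labor force.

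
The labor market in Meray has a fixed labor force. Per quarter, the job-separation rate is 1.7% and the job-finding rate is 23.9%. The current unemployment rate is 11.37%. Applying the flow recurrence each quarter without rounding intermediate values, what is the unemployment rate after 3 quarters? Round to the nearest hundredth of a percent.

Unemployment rate after three quarters ≈ 8.59%.

With a fixed labor force, u_{t+1} = u_t + s·(1−u_t) − f·u_t = u_t·(1−s−f) + s.
Here 1−s−f = 0.744 and s = 0.017.
u_1 = 0.113700 × 0.744 + 0.017 = 0.101593.
u_2 = 0.101593 × 0.744 + 0.017 = 0.092585.
u_3 = 0.092585 × 0.744 + 0.017 = 0.085883.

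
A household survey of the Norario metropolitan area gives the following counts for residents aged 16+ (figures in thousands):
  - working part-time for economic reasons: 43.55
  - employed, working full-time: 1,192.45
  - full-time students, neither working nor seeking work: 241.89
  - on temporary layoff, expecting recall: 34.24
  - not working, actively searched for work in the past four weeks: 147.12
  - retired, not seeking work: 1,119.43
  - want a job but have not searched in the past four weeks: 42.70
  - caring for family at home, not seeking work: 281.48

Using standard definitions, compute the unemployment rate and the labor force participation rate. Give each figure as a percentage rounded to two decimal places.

Unemployment rate ≈ 12.80%; labor force participation rate ≈ 45.68%.

Employed = 43.55 + 1,192.45 = 1,236.00 thousand (anyone who worked, including part-time for economic reasons, counts as employed).
Unemployed = 34.24 + 147.12 = 181.36 thousand (jobless and actively searching, or on temporary layoff).
Labor force = 1,236.00 + 181.36 = 1,417.36 thousand.
Not in labor force = 241.89 + 1,119.43 + 42.70 + 281.48 = 1,685.50 thousand (those not working and not actively searching are outside the labor force — including those who want a job but have given up searching).
Civilian working-age population = 1,417.36 + 1,685.50 = 3,102.86 thousand.
Unemployment rate = 181.36 / 1,417.36 = 12.80%.
Labor force participation rate = 1,417.36 / 3,102.86 = 45.68%.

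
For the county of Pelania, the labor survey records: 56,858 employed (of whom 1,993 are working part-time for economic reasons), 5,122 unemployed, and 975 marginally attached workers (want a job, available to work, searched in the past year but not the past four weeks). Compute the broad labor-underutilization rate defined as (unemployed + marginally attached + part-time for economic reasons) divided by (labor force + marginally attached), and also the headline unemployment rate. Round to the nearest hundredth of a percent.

Broad underutilization rate ≈ 12.85%; headline unemployment rate ≈ 8.26%.

Labor force = 56,858 + 5,122 = 61,980.
Numerator = 5,122 + 975 + 1,993 = 8,090.
Denominator = 61,980 + 975 = 62,955.
Broad rate = 8,090 / 62,955 = 12.85%.
Headline unemployment rate = 5,122 / 61,980 = 8.26%.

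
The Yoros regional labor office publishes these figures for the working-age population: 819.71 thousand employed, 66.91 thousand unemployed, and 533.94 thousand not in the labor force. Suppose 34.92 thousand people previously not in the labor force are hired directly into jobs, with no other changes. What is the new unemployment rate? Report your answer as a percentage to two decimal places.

New unemployment rate ≈ 7.26%.

Initially, labor force = 819.71 + 66.91 = 886.62 thousand, so u = 66.91/886.62 = 7.55%.
After the change, employed and labor force both rise by 34.92; unemployed unchanged → E = 854.63, U = 66.91, labor force = 921.54 thousand.
New unemployment rate = 66.91 / 921.54 = 7.26%.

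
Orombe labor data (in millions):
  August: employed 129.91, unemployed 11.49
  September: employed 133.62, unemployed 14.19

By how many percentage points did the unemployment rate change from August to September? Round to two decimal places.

August: labor force = 129.91 + 11.49 = 141.40; u = 11.49/141.40 = 8.13%.
September: labor force = 133.62 + 14.19 = 147.81; u = 14.19/147.81 = 9.60%.
Change = 9.60% − 8.13% = +1.47 pp.

The unemployment rate changed by +1.47 percentage points.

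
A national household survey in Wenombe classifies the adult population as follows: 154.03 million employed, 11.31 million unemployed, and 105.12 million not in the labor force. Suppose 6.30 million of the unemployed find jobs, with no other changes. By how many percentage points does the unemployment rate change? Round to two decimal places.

Initially, labor force = 154.03 + 11.31 = 165.34 million, so u = 11.31/165.34 = 6.84%.
After the change, unemployed falls and employed rises by 6.30; labor force unchanged → E = 160.33, U = 5.01, labor force = 165.34 million.
New unemployment rate = 5.01 / 165.34 = 3.03%.
Change = 3.03% − 6.84% = −3.81 percentage points.

The unemployment rate changes by −3.81 percentage points.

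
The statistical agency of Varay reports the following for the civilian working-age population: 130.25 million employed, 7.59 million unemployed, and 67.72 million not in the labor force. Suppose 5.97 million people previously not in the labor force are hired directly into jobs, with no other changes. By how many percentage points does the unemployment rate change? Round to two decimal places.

Initially, labor force = 130.25 + 7.59 = 137.84 million, so u = 7.59/137.84 = 5.51%.
After the change, employed and labor force both rise by 5.97; unemployed unchanged → E = 136.22, U = 7.59, labor force = 143.81 million.
New unemployment rate = 7.59 / 143.81 = 5.28%.
Change = 5.28% − 5.51% = −0.23 percentage points.

The unemployment rate changes by −0.23 percentage points.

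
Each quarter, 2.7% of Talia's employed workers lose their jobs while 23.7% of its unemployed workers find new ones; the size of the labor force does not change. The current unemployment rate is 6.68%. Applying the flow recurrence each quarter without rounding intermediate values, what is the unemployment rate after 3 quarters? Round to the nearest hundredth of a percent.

Unemployment rate after three quarters ≈ 8.81%.

With a fixed labor force, u_{t+1} = u_t + s·(1−u_t) − f·u_t = u_t·(1−s−f) + s.
Here 1−s−f = 0.736 and s = 0.027.
u_1 = 0.066800 × 0.736 + 0.027 = 0.076165.
u_2 = 0.076165 × 0.736 + 0.027 = 0.083057.
u_3 = 0.083057 × 0.736 + 0.027 = 0.088130.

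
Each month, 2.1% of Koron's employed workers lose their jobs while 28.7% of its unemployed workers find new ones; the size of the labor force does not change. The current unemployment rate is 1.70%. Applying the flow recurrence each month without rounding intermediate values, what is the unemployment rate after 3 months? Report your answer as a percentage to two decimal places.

With a fixed labor force, u_{t+1} = u_t + s·(1−u_t) − f·u_t = u_t·(1−s−f) + s.
Here 1−s−f = 0.692 and s = 0.021.
u_1 = 0.017000 × 0.692 + 0.021 = 0.032764.
u_2 = 0.032764 × 0.692 + 0.021 = 0.043673.
u_3 = 0.043673 × 0.692 + 0.021 = 0.051222.

Unemployment rate after three months ≈ 5.12%.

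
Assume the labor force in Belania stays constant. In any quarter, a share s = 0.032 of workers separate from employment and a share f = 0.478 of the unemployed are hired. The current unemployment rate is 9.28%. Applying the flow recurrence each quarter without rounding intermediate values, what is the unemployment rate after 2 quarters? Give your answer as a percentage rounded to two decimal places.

With a fixed labor force, u_{t+1} = u_t + s·(1−u_t) − f·u_t = u_t·(1−s−f) + s.
Here 1−s−f = 0.490 and s = 0.032.
u_1 = 0.092800 × 0.490 + 0.032 = 0.077472.
u_2 = 0.077472 × 0.490 + 0.032 = 0.069961.

Unemployment rate after two quarters ≈ 7.00%.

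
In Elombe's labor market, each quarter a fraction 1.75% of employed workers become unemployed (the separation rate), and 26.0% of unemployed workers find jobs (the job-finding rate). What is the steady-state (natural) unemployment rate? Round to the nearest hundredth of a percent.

Steady-state unemployment rate ≈ 6.31%.

At steady state the flows balance: s·E = f·U, so U/(E+U) = s/(s+f).
u* = 1.75 / (1.75 + 26.0) = 1.75 / 27.75 = 6.31%.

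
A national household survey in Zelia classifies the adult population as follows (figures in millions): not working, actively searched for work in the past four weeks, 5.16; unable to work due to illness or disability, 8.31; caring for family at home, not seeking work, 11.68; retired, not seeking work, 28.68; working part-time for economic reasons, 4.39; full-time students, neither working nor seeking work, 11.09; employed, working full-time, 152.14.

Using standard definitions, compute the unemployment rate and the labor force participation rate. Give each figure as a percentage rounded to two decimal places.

Unemployment rate ≈ 3.19%; labor force participation rate ≈ 73.01%.

Employed = 4.39 + 152.14 = 156.53 million (anyone who worked, including part-time for economic reasons, counts as employed).
Unemployed = 5.16 million.
Labor force = 156.53 + 5.16 = 161.69 million.
Not in labor force = 8.31 + 11.68 + 28.68 + 11.09 = 59.76 million (those not working and not actively searching are outside the labor force).
Civilian working-age population = 161.69 + 59.76 = 221.45 million.
Unemployment rate = 5.16 / 161.69 = 3.19%.
Labor force participation rate = 161.69 / 221.45 = 73.01%.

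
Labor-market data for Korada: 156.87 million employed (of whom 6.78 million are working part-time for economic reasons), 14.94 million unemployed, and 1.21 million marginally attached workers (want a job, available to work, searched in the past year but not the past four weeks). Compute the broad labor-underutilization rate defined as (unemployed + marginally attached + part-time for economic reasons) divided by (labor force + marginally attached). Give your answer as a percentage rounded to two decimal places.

Broad underutilization rate ≈ 13.25%.

Labor force = 156.87 + 14.94 = 171.81 million.
Numerator = 14.94 + 1.21 + 6.78 = 22.93 million.
Denominator = 171.81 + 1.21 = 173.02 million.
Broad rate = 22.93 / 173.02 = 13.25%.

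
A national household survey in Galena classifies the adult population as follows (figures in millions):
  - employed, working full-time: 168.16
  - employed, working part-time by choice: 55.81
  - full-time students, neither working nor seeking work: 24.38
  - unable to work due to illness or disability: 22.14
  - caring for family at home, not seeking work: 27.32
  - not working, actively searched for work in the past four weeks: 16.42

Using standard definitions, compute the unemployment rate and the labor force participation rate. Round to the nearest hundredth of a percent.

Unemployment rate ≈ 6.83%; labor force participation rate ≈ 76.50%.

Employed = 168.16 + 55.81 = 223.97 million.
Unemployed = 16.42 million.
Labor force = 223.97 + 16.42 = 240.39 million.
Not in labor force = 24.38 + 22.14 + 27.32 = 73.84 million (those not working and not actively searching are outside the labor force).
Civilian working-age population = 240.39 + 73.84 = 314.23 million.
Unemployment rate = 16.42 / 240.39 = 6.83%.
Labor force participation rate = 240.39 / 314.23 = 76.50%.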